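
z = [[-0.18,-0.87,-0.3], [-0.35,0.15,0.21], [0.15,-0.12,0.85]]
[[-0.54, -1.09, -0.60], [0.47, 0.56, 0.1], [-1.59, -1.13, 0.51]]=z @ [[-1.56, -1.32, 0.27], [1.42, 1.81, 0.42], [-1.39, -0.84, 0.61]]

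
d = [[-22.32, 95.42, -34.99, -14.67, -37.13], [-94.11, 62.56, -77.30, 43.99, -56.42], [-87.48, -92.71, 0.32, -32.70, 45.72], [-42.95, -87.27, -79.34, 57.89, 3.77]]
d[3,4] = 3.77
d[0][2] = -34.99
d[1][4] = -56.42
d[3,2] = -79.34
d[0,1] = 95.42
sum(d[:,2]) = -191.31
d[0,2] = -34.99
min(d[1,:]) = -94.11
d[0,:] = [-22.32, 95.42, -34.99, -14.67, -37.13]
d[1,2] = -77.3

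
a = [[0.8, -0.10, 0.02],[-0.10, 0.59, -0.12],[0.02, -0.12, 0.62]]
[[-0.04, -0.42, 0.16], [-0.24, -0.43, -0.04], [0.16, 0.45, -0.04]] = a @ [[-0.10, -0.63, 0.19], [-0.39, -0.71, -0.06], [0.19, 0.61, -0.09]]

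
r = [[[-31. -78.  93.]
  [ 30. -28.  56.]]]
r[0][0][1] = -78.0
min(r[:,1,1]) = -28.0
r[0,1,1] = -28.0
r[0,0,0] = -31.0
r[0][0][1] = -78.0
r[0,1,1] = -28.0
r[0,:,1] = [-78.0, -28.0]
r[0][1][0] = 30.0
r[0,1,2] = 56.0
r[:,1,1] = [-28.0]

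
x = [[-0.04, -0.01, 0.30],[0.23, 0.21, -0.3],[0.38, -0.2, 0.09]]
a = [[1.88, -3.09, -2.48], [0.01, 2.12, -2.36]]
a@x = [[-1.73, -0.17, 1.27], [-0.41, 0.92, -0.85]]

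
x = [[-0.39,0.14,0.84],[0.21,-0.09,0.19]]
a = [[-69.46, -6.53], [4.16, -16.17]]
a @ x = [[25.72, -9.14, -59.59], [-5.02, 2.04, 0.42]]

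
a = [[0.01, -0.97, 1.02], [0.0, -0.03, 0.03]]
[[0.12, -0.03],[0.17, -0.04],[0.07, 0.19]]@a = [[0.00, -0.12, 0.12],[0.0, -0.16, 0.17],[0.00, -0.07, 0.08]]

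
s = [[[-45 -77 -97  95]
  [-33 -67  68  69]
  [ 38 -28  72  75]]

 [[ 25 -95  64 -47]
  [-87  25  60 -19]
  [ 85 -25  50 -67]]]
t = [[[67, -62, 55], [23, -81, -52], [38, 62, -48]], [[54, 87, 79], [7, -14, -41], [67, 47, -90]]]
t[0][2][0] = 38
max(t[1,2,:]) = 67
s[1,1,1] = 25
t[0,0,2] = 55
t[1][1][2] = -41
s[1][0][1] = -95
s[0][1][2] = 68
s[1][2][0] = 85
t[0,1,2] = -52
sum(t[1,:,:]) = 196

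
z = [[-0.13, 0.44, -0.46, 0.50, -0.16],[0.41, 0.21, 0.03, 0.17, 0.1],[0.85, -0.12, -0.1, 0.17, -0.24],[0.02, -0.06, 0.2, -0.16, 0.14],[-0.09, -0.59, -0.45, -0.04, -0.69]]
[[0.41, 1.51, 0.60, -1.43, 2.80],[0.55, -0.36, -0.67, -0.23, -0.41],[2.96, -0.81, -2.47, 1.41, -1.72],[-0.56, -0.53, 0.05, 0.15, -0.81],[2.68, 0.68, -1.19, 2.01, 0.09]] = z @ [[2.34, -1.32, -2.43, 1.50, -2.38], [-1.28, -1.36, 1.57, -2.54, 2.51], [-1.11, -2.63, 0.34, -1.62, -1.35], [0.77, 2.08, -0.35, -1.66, 1.16], [-2.41, 1.95, 0.5, 0.21, -1.15]]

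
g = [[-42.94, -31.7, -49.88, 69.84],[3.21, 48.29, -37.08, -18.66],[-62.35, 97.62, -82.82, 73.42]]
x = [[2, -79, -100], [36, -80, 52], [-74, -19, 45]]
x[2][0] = -74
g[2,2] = -82.82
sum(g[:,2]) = -169.78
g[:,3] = [69.84, -18.66, 73.42]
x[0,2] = -100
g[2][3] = 73.42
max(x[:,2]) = 52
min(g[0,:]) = -49.88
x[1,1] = -80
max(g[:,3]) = 73.42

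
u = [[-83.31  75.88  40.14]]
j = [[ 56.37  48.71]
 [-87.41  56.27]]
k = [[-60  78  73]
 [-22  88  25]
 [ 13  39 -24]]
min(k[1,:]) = -22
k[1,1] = 88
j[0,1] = 48.71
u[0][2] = 40.14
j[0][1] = 48.71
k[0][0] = -60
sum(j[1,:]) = -31.139999999999993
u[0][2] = 40.14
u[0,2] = 40.14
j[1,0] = -87.41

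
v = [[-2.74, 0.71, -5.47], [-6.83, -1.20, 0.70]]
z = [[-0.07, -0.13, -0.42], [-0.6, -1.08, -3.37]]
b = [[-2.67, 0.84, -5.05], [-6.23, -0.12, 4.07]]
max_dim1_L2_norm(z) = 3.59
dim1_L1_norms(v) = [8.92, 8.73]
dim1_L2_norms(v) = [6.16, 6.97]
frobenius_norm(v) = 9.30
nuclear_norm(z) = 3.62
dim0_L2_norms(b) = [6.78, 0.85, 6.49]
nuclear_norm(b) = 13.20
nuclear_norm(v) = 12.95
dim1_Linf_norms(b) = [5.05, 6.23]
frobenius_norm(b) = 9.42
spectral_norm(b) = 7.49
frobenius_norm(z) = 3.62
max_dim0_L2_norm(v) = 7.36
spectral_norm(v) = 7.63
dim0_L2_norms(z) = [0.6, 1.09, 3.4]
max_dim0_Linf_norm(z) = 3.37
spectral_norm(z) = 3.62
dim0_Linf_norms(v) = [6.83, 1.2, 5.47]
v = z + b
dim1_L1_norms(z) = [0.62, 5.05]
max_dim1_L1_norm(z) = 5.05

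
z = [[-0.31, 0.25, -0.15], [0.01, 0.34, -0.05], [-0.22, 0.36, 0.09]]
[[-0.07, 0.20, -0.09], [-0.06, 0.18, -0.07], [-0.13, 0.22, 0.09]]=z@[[0.16,  -0.2,  -0.20], [-0.2,  0.52,  -0.08], [-0.2,  -0.08,  0.88]]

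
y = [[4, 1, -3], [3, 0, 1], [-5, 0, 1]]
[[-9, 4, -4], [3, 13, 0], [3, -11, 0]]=y @ [[0, 3, 0], [0, 4, -4], [3, 4, 0]]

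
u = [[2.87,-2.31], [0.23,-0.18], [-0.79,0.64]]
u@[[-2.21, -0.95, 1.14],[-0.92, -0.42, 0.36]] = [[-4.22, -1.76, 2.44], [-0.34, -0.14, 0.20], [1.16, 0.48, -0.67]]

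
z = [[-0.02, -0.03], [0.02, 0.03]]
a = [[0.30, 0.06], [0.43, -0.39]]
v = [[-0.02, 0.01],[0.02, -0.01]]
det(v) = 0.00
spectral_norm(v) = 0.03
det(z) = 0.00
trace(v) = -0.03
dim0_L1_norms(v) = [0.04, 0.02]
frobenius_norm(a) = 0.66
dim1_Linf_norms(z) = [0.03, 0.03]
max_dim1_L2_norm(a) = 0.58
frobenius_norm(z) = 0.05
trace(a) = -0.09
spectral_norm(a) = 0.61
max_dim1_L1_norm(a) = 0.82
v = z @ a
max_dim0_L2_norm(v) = 0.03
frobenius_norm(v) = 0.03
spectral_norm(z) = 0.05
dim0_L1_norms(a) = [0.73, 0.45]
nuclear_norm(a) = 0.85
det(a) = -0.14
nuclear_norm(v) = 0.03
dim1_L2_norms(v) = [0.02, 0.02]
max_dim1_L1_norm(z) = 0.05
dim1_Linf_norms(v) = [0.02, 0.02]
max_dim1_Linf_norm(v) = 0.02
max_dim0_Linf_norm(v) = 0.02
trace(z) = 0.01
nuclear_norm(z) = 0.05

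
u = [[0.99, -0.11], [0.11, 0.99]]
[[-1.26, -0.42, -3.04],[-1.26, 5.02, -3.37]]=u @ [[-1.40, 0.14, -3.41], [-1.12, 5.06, -3.03]]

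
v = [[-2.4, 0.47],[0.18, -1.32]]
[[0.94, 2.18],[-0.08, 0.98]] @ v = [[-1.86, -2.44], [0.37, -1.33]]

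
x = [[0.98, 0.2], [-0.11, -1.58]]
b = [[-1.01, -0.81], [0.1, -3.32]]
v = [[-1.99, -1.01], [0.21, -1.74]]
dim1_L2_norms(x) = [1.0, 1.58]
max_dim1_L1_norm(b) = 3.42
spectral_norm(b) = 3.42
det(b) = 3.43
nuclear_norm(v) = 3.92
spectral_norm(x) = 1.62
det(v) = 3.67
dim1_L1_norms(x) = [1.18, 1.69]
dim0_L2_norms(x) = [0.99, 1.59]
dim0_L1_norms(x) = [1.09, 1.78]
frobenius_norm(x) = 1.87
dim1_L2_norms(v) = [2.23, 1.75]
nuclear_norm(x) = 2.56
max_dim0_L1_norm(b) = 4.13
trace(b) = -4.33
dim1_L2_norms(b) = [1.29, 3.32]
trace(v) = -3.73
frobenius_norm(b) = 3.56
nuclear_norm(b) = 4.42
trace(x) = -0.60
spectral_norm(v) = 2.38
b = x + v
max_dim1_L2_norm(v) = 2.23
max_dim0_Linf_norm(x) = 1.58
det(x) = -1.53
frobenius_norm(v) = 2.84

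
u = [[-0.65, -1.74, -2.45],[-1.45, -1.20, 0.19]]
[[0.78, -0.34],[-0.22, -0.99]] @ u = [[-0.01, -0.95, -1.98],[1.58, 1.57, 0.35]]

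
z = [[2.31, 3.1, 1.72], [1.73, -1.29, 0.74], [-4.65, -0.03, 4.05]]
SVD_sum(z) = [[0.95, 0.07, -0.64], [0.77, 0.06, -0.52], [-5.05, -0.39, 3.41]] + [[1.41, 2.95, 2.43], [0.04, 0.08, 0.06], [0.27, 0.57, 0.47]] + [[-0.05, 0.08, -0.06], [0.92, -1.43, 1.2], [0.13, -0.20, 0.17]]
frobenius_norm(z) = 7.82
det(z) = -54.81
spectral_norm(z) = 6.29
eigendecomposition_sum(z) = [[1.35+1.49j, 1.02+0.34j, 0.87-1.17j], [(0.48+0.59j), 0.38+0.15j, 0.36-0.42j], [-2.18+2.43j, (-0.39+1.7j), (2.03+1.21j)]] + [[1.35-1.49j, 1.02-0.34j, 0.87+1.17j], [0.48-0.59j, (0.38-0.15j), 0.36+0.42j], [(-2.18-2.43j), -0.39-1.70j, 2.03-1.21j]] + [[(-0.4-0j), 1.06+0.00j, -0.02+0.00j],[0.77+0.00j, -2.05-0.00j, 0.03-0.00j],[-0.28-0.00j, (0.75+0j), -0.01+0.00j]]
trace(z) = 5.07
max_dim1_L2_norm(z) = 6.17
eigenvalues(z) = [(3.76+2.85j), (3.76-2.85j), (-2.46+0j)]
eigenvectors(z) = [[-0.05+0.51j,-0.05-0.51j,(-0.44+0j)], [(-0.03+0.19j),(-0.03-0.19j),0.84+0.00j], [-0.84+0.00j,(-0.84-0j),(-0.31+0j)]]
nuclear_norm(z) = 12.54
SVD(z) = [[-0.18, -0.98, 0.05], [-0.15, -0.03, -0.99], [0.97, -0.19, -0.14]] @ diag([6.286414421698317, 4.146666693957114, 2.102652859577677]) @ [[-0.83, -0.06, 0.56], [-0.35, -0.72, -0.60], [-0.44, 0.69, -0.58]]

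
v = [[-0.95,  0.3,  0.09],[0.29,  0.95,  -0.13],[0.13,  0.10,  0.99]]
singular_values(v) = [1.01, 1.0, 1.0]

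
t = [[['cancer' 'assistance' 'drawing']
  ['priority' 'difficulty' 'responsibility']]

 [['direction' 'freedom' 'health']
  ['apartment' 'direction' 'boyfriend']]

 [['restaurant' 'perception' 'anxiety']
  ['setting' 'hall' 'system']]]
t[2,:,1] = ['perception', 'hall']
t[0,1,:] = ['priority', 'difficulty', 'responsibility']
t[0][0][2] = 'drawing'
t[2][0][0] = 'restaurant'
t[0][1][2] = 'responsibility'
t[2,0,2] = 'anxiety'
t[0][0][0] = 'cancer'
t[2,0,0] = 'restaurant'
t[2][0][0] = 'restaurant'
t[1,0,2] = 'health'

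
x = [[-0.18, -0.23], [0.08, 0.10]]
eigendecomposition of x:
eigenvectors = [[-0.91,0.80], [0.42,-0.6]]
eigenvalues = [-0.07, -0.01]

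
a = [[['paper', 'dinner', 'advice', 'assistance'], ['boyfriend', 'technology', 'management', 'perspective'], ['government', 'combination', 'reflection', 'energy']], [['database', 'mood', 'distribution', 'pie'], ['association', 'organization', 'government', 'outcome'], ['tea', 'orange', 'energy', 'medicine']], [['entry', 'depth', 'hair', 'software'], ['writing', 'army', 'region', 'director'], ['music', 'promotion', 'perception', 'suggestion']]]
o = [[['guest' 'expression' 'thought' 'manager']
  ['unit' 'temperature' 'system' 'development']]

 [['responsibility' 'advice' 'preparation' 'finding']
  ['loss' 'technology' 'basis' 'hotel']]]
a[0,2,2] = 'reflection'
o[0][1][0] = 'unit'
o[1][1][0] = 'loss'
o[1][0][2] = 'preparation'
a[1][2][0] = 'tea'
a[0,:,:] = [['paper', 'dinner', 'advice', 'assistance'], ['boyfriend', 'technology', 'management', 'perspective'], ['government', 'combination', 'reflection', 'energy']]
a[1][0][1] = 'mood'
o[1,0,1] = 'advice'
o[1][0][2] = 'preparation'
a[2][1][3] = 'director'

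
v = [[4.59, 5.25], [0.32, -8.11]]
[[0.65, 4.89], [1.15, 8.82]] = v@[[0.29, 2.21], [-0.13, -1.0]]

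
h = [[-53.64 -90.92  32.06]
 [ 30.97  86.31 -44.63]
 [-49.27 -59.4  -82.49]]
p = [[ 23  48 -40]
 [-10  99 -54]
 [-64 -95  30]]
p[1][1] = 99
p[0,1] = 48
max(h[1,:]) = 86.31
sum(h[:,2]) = -95.06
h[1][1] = 86.31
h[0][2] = 32.06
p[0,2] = -40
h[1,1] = 86.31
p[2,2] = 30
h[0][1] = -90.92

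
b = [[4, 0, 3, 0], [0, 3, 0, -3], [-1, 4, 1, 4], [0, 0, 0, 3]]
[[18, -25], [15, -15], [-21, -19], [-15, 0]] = b @ [[3, -4], [0, -5], [2, -3], [-5, 0]]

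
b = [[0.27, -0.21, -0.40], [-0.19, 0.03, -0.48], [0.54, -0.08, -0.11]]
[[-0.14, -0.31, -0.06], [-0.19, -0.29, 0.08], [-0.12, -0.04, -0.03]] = b @ [[-0.21, 0.13, 0.00], [-0.48, 0.52, 0.53], [0.45, 0.59, -0.13]]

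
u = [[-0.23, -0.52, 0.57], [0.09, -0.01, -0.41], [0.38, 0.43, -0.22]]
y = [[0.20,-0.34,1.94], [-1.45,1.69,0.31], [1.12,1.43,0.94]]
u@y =[[1.35,0.01,-0.07], [-0.43,-0.63,-0.21], [-0.79,0.28,0.66]]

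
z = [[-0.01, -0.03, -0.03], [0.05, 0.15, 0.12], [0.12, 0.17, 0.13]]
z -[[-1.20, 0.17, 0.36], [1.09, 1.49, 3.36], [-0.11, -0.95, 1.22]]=[[1.19, -0.2, -0.39], [-1.04, -1.34, -3.24], [0.23, 1.12, -1.09]]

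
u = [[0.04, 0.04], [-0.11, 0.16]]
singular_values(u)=[0.19, 0.06]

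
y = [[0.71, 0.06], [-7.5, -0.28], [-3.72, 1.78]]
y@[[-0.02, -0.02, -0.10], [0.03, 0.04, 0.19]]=[[-0.01, -0.01, -0.06], [0.14, 0.14, 0.70], [0.13, 0.15, 0.71]]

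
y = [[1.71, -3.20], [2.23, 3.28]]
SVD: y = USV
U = [[-0.64,0.77], [0.77,0.64]]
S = [4.61, 2.76]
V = [[0.14, 0.99], [0.99, -0.14]]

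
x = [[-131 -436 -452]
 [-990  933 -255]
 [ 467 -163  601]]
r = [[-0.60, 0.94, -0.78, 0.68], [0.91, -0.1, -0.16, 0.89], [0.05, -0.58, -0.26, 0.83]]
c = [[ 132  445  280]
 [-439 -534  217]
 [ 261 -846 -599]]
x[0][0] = -131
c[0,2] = 280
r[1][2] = -0.16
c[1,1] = -534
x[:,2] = [-452, -255, 601]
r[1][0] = 0.914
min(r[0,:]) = -0.782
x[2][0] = 467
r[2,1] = -0.578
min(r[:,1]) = -0.578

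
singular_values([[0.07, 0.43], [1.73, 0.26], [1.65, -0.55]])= [2.4, 0.72]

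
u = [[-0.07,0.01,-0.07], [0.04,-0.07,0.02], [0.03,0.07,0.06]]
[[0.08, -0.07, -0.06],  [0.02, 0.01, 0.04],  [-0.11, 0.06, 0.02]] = u@[[-0.79,0.45,0.38], [-0.8,0.22,-0.27], [-0.43,0.54,0.38]]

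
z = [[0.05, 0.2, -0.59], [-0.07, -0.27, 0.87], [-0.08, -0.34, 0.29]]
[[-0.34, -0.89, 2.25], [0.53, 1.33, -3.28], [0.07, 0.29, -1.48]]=z @ [[-4.52, 1.75, 2.19], [1.45, 0.21, 1.05], [0.69, 1.73, -3.27]]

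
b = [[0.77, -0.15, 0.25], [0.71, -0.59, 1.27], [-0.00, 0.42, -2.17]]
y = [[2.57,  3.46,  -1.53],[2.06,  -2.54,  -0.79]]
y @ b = [[4.44, -3.07, 8.36],[-0.22, 0.86, -1.00]]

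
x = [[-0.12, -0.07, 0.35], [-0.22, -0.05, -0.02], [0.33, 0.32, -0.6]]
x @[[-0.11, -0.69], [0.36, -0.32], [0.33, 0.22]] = [[0.10, 0.18],[-0.00, 0.16],[-0.12, -0.46]]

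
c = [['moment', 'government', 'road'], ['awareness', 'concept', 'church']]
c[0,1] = 'government'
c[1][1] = 'concept'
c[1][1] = 'concept'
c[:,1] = ['government', 'concept']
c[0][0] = 'moment'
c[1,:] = ['awareness', 'concept', 'church']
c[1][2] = 'church'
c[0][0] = 'moment'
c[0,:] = ['moment', 'government', 'road']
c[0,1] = 'government'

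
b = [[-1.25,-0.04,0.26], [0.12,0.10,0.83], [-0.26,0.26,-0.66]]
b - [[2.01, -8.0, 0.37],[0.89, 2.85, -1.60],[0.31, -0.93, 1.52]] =[[-3.26, 7.96, -0.11], [-0.77, -2.75, 2.43], [-0.57, 1.19, -2.18]]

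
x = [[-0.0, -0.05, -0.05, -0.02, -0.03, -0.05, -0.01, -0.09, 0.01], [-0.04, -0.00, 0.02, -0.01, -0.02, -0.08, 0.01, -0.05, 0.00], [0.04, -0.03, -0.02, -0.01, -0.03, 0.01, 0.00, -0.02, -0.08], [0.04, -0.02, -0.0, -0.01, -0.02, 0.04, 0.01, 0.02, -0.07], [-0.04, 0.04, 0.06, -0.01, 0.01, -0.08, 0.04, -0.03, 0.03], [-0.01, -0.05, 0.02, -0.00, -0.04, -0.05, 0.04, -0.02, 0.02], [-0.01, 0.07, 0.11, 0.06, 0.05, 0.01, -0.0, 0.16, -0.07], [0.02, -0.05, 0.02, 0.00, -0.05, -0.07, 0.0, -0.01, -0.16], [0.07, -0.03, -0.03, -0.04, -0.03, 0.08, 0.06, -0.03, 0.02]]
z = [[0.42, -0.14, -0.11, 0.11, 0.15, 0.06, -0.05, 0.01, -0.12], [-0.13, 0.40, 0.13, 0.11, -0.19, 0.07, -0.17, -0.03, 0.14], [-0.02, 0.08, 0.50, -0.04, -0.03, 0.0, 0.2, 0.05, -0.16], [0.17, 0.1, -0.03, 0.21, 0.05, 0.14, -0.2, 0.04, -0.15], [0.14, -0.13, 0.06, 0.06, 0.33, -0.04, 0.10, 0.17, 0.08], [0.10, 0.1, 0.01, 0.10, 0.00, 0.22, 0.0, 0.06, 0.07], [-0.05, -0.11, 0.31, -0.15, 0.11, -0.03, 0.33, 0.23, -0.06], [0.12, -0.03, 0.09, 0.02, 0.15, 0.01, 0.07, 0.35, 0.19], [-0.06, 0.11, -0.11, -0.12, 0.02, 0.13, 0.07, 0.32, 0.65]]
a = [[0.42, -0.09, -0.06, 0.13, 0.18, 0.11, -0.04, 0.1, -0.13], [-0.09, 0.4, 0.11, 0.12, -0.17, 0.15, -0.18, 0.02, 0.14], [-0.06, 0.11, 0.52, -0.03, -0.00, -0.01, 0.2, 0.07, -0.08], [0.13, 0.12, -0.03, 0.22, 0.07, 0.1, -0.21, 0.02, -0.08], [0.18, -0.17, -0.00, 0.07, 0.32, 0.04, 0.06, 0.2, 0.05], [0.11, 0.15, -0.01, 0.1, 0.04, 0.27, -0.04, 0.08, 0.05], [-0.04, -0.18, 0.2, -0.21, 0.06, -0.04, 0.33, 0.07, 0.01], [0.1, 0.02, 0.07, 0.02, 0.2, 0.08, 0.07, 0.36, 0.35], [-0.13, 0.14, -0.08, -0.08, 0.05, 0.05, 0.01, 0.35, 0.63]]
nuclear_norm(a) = 3.48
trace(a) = 3.47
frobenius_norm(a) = 1.59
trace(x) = -0.06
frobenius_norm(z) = 1.57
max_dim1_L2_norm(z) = 0.77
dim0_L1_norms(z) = [1.21, 1.2, 1.35, 0.92, 1.03, 0.7, 1.19, 1.26, 1.62]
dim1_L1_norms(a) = [1.26, 1.38, 1.08, 0.98, 1.09, 0.85, 1.14, 1.27, 1.52]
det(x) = -0.00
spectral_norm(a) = 0.95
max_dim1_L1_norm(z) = 1.59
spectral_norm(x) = 0.28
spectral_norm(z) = 0.89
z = x + a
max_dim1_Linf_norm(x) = 0.16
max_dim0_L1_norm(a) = 1.52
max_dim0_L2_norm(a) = 0.76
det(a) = -0.00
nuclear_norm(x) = 0.90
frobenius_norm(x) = 0.43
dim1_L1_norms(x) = [0.31, 0.23, 0.24, 0.23, 0.34, 0.25, 0.54, 0.38, 0.39]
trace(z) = 3.41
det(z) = -0.00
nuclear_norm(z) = 3.62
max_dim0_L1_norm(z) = 1.62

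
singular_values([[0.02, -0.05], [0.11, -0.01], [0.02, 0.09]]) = [0.11, 0.1]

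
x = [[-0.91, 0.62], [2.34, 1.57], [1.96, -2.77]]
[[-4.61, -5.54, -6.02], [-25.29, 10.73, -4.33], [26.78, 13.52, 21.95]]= x@[[-2.93, 5.33, 2.35], [-11.74, -1.11, -6.26]]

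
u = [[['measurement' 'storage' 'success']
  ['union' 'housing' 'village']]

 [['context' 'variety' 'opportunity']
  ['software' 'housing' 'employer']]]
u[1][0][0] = 'context'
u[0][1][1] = 'housing'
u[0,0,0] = 'measurement'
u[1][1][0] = 'software'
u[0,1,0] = 'union'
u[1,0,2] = 'opportunity'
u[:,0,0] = ['measurement', 'context']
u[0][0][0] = 'measurement'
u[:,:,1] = [['storage', 'housing'], ['variety', 'housing']]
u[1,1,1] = 'housing'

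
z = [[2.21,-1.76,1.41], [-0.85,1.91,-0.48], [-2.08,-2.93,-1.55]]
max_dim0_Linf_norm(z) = 2.93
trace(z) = 2.57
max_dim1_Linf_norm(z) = 2.93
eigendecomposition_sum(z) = [[0.97,1.5,0.73],  [-0.06,-0.09,-0.05],  [-2.05,-3.16,-1.53]] + [[-0.02, -0.04, -0.01], [-0.00, -0.0, -0.0], [0.04, 0.06, 0.02]] + [[1.26, -3.22, 0.70], [-0.79, 2.01, -0.43], [-0.07, 0.17, -0.04]]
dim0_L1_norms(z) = [5.14, 6.6, 3.44]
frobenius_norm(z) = 5.47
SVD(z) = [[-0.01, 0.85, 0.52], [-0.25, -0.51, 0.82], [0.97, -0.12, 0.22]] @ diag([4.0173254481471545, 3.707518529000104, 0.0016126965506247876]) @ [[-0.46,-0.82,-0.35], [0.69,-0.57,0.44], [-0.56,-0.04,0.83]]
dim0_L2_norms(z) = [3.15, 3.92, 2.15]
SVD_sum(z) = [[0.02,  0.04,  0.02], [0.46,  0.83,  0.35], [-1.77,  -3.19,  -1.35]] + [[2.19, -1.8, 1.39], [-1.31, 1.08, -0.83], [-0.31, 0.26, -0.20]] + [[-0.00, -0.0, 0.0],[-0.0, -0.00, 0.0],[-0.00, -0.00, 0.00]]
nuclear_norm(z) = 7.73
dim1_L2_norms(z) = [3.16, 2.14, 3.91]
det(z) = 0.02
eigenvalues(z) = [-0.65, -0.01, 3.23]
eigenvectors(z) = [[-0.43,0.56,0.85], [0.03,0.04,-0.53], [0.90,-0.83,-0.04]]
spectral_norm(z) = 4.02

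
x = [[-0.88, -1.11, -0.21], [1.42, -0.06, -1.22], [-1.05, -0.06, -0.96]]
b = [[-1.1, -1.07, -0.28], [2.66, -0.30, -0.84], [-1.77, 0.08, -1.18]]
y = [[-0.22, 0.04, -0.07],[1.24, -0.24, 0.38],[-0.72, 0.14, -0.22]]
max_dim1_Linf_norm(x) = 1.42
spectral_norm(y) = 1.54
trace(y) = -0.68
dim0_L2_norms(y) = [1.45, 0.28, 0.44]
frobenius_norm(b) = 3.85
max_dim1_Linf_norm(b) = 2.66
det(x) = -2.89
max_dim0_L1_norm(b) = 5.53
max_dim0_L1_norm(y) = 2.18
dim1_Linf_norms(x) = [1.11, 1.42, 1.05]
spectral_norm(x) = 2.07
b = x + y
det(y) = 0.00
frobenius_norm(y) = 1.54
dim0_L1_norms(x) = [3.35, 1.23, 2.39]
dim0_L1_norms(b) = [5.53, 1.45, 2.3]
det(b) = -5.32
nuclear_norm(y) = 1.55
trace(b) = -2.58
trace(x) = -1.90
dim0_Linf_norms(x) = [1.42, 1.11, 1.22]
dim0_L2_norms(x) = [1.97, 1.11, 1.57]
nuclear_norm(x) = 4.54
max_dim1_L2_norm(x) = 1.87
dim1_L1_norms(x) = [2.2, 2.7, 2.07]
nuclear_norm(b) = 5.94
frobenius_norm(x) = 2.75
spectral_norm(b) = 3.38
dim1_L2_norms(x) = [1.43, 1.87, 1.42]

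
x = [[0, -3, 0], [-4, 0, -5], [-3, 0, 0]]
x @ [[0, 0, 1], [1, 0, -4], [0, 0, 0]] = [[-3, 0, 12], [0, 0, -4], [0, 0, -3]]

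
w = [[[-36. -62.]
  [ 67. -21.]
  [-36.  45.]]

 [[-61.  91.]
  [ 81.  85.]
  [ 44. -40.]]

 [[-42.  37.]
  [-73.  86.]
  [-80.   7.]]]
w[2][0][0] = -42.0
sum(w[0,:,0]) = -5.0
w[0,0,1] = -62.0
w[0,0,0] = -36.0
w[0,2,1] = 45.0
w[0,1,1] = -21.0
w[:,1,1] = [-21.0, 85.0, 86.0]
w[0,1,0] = 67.0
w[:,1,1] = [-21.0, 85.0, 86.0]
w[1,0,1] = 91.0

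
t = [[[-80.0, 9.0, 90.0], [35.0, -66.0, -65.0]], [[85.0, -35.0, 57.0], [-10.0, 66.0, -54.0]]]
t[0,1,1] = -66.0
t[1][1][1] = 66.0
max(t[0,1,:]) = 35.0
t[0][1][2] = -65.0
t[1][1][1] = 66.0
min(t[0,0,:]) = -80.0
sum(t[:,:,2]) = 28.0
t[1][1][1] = 66.0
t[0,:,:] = [[-80.0, 9.0, 90.0], [35.0, -66.0, -65.0]]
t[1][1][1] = 66.0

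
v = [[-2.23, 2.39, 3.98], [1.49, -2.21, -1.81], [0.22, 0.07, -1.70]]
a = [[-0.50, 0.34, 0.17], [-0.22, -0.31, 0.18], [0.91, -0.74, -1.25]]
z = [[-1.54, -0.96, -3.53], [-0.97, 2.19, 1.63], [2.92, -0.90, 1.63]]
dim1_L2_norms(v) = [5.15, 3.22, 1.72]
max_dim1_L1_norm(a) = 2.9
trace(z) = 2.28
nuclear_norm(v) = 7.68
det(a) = -0.22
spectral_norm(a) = 1.80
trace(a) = -2.06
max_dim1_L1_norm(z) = 6.03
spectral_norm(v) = 6.16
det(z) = 5.65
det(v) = -1.21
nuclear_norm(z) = 8.69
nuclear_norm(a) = 2.52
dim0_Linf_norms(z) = [2.92, 2.19, 3.53]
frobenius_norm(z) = 6.01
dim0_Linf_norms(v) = [2.23, 2.39, 3.98]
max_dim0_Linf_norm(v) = 3.98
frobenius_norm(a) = 1.87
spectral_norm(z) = 4.93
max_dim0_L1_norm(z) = 6.79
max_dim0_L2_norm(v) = 4.69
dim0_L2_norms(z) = [3.44, 2.55, 4.22]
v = z @ a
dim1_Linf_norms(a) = [0.5, 0.31, 1.25]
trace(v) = -6.14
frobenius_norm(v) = 6.31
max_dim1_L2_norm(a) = 1.71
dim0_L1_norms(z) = [5.43, 4.05, 6.79]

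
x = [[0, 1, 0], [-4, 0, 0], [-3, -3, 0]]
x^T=[[0, -4, -3], [1, 0, -3], [0, 0, 0]]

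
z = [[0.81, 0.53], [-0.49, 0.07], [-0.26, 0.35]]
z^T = [[0.81, -0.49, -0.26], [0.53, 0.07, 0.35]]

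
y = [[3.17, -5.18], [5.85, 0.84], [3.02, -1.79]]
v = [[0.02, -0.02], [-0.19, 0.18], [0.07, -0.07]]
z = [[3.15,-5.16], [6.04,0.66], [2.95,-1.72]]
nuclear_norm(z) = 12.60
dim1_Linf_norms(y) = [5.18, 5.85, 3.02]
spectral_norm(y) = 7.90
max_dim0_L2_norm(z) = 7.42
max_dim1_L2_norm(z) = 6.08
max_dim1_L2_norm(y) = 6.07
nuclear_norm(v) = 0.28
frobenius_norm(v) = 0.28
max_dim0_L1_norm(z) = 12.14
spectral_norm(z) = 8.00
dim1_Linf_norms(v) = [0.02, 0.19, 0.07]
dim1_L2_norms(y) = [6.07, 5.91, 3.51]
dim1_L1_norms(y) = [8.35, 6.69, 4.81]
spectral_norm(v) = 0.28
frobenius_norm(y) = 9.17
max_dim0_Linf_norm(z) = 6.04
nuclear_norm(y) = 12.56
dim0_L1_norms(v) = [0.28, 0.27]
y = v + z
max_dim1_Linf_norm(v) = 0.19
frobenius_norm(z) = 9.23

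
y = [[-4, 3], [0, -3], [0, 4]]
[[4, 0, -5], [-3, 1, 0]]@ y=[[-16, -8], [12, -12]]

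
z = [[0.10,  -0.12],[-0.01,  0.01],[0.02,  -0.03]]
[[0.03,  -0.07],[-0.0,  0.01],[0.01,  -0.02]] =z@[[-0.05, -0.22], [-0.27, 0.40]]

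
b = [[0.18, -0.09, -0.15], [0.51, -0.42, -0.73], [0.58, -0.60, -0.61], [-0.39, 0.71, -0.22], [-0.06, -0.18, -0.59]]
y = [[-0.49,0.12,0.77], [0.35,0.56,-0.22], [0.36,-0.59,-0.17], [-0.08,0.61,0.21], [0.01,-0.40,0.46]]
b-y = [[0.67,-0.21,-0.92], [0.16,-0.98,-0.51], [0.22,-0.01,-0.44], [-0.31,0.10,-0.43], [-0.07,0.22,-1.05]]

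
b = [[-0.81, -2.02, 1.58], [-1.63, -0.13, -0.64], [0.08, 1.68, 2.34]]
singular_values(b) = [2.98, 2.7, 1.55]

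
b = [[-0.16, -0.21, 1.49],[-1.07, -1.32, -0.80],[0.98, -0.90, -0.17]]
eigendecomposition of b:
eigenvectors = [[(0.64+0j), -0.53-0.21j, (-0.53+0.21j)], [-0.43+0.00j, (0.33-0.47j), (0.33+0.47j)], [0.63+0.00j, 0.59+0.00j, (0.59-0j)]]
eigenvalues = [(1.44+0j), (-1.55+0.36j), (-1.55-0.36j)]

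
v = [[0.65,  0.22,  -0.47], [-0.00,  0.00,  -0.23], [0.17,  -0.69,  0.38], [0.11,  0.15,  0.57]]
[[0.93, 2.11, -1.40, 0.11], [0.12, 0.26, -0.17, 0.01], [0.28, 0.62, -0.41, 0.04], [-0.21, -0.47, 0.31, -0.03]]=v @ [[1.2,2.72,-1.8,0.15],  [-0.38,-0.85,0.56,-0.05],  [-0.50,-1.13,0.75,-0.06]]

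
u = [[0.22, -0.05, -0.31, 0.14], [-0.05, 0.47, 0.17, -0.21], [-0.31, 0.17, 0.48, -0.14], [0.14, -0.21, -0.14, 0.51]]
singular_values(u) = [0.95, 0.44, 0.29, 0.0]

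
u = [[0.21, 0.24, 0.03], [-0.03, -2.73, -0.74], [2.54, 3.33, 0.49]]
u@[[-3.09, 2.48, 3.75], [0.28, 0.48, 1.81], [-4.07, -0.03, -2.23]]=[[-0.70, 0.64, 1.16], [2.34, -1.36, -3.4], [-8.91, 7.88, 14.46]]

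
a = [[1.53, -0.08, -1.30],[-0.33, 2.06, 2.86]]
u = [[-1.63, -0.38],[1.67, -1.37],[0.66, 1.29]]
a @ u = [[-3.49, -2.15], [5.87, 0.99]]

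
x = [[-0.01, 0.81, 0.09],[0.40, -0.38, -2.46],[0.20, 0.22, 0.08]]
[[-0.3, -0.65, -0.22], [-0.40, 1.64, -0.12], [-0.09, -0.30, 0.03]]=x @ [[-0.08, -0.42, 0.41], [-0.40, -0.74, -0.29], [0.21, -0.62, 0.16]]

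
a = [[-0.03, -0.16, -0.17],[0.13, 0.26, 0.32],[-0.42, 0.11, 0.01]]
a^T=[[-0.03,0.13,-0.42], [-0.16,0.26,0.11], [-0.17,0.32,0.01]]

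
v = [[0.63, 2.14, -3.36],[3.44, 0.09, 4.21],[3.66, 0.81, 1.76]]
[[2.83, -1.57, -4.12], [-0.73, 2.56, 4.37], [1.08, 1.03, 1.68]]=v @ [[0.58,-0.20,0.07], [0.13,0.52,-0.39], [-0.65,0.76,0.99]]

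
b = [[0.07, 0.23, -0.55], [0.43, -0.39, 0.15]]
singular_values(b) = [0.71, 0.47]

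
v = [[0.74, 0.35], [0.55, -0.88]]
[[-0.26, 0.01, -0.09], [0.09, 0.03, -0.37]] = v@[[-0.23,0.02,-0.25],[-0.25,-0.02,0.26]]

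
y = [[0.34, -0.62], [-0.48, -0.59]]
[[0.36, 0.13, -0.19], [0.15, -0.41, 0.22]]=y @ [[0.24, 0.66, -0.5], [-0.45, 0.16, 0.04]]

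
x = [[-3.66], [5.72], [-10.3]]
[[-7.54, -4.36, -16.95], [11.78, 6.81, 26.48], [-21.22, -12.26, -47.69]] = x @ [[2.06, 1.19, 4.63]]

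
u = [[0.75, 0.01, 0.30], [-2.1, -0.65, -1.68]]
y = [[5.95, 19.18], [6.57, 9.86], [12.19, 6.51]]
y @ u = [[-35.82, -12.41, -30.44], [-15.78, -6.34, -14.59], [-4.53, -4.11, -7.28]]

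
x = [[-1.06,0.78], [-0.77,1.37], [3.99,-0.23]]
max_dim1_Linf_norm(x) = 3.99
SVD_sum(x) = [[-1.16,0.21], [-0.98,0.18], [3.91,-0.7]] + [[0.10, 0.57], [0.21, 1.19], [0.08, 0.47]]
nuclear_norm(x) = 5.69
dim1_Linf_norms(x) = [1.06, 1.37, 3.99]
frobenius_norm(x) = 4.49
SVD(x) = [[-0.28, -0.41], [-0.23, -0.85], [0.93, -0.34]] @ diag([4.258981730816523, 1.4268407817871949]) @ [[0.98, -0.18], [-0.18, -0.98]]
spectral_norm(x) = 4.26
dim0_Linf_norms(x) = [3.99, 1.37]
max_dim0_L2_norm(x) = 4.2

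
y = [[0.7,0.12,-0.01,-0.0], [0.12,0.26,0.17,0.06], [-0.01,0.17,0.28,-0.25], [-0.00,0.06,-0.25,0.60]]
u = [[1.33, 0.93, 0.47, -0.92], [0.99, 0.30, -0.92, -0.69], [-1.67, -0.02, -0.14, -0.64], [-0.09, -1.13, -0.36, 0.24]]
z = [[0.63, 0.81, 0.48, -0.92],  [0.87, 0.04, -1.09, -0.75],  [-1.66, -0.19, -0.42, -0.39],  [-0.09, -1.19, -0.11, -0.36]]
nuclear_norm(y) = 1.84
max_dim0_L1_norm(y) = 0.91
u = y + z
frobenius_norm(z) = 3.05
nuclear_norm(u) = 5.88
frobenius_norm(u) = 3.28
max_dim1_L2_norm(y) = 0.71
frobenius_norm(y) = 1.10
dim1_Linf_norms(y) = [0.7, 0.26, 0.28, 0.6]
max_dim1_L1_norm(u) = 3.65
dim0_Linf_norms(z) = [1.66, 1.19, 1.09, 0.92]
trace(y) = 1.84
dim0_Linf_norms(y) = [0.7, 0.26, 0.28, 0.6]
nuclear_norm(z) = 5.84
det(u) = -2.63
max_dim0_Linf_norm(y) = 0.7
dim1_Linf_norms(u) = [1.33, 0.99, 1.67, 1.13]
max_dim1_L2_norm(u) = 1.92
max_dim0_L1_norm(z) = 3.25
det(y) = 0.00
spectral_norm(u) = 2.57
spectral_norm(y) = 0.74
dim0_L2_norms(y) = [0.71, 0.34, 0.41, 0.65]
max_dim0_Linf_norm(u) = 1.67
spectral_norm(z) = 2.12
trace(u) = 1.73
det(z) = -3.76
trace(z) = -0.11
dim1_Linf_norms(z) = [0.92, 1.09, 1.66, 1.19]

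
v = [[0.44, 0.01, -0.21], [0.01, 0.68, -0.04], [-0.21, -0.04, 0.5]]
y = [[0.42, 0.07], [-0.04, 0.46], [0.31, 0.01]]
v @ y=[[0.12, 0.03],[-0.04, 0.31],[0.07, -0.03]]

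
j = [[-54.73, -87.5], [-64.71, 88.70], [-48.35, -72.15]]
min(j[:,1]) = -87.5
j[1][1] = 88.7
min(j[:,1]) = -87.5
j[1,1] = 88.7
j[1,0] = -64.71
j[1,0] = -64.71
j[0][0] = -54.73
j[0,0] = -54.73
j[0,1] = -87.5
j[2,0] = -48.35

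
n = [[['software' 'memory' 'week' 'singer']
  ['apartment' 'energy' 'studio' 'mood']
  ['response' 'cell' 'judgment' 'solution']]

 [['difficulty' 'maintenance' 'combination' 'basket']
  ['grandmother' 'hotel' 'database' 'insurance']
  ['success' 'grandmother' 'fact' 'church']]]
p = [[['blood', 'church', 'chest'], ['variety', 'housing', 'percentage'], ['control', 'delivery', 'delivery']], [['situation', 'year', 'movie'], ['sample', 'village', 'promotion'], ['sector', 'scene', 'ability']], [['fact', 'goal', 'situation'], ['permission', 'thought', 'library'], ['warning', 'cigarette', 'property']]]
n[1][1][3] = 'insurance'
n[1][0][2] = 'combination'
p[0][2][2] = 'delivery'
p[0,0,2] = 'chest'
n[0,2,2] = 'judgment'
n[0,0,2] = 'week'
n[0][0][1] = 'memory'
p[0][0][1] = 'church'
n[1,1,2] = 'database'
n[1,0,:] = ['difficulty', 'maintenance', 'combination', 'basket']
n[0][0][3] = 'singer'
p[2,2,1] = 'cigarette'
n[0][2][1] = 'cell'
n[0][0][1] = 'memory'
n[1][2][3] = 'church'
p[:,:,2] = [['chest', 'percentage', 'delivery'], ['movie', 'promotion', 'ability'], ['situation', 'library', 'property']]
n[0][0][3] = 'singer'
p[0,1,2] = 'percentage'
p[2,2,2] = 'property'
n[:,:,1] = [['memory', 'energy', 'cell'], ['maintenance', 'hotel', 'grandmother']]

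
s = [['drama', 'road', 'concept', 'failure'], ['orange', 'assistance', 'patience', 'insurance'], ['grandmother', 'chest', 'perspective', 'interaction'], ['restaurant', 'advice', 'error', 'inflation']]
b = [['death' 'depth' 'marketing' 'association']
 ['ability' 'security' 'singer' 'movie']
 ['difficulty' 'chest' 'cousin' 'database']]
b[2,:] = ['difficulty', 'chest', 'cousin', 'database']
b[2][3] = 'database'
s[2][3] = 'interaction'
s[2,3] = 'interaction'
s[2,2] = 'perspective'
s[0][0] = 'drama'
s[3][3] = 'inflation'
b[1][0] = 'ability'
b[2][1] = 'chest'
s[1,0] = 'orange'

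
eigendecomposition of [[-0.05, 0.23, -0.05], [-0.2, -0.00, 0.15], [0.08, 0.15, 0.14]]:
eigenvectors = [[-0.72+0.00j, (-0.72-0j), (0.19+0j)],  [(0.04-0.6j), (0.04+0.6j), (0.42+0j)],  [-0.10+0.33j, -0.10-0.33j, (0.89+0j)]]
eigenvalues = [(-0.07+0.22j), (-0.07-0.22j), (0.23+0j)]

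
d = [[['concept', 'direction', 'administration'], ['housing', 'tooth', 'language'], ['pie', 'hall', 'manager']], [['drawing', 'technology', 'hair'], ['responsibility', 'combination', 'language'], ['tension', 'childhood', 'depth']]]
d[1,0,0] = 'drawing'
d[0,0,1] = 'direction'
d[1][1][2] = 'language'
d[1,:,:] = [['drawing', 'technology', 'hair'], ['responsibility', 'combination', 'language'], ['tension', 'childhood', 'depth']]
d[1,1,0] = 'responsibility'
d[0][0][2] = 'administration'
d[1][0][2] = 'hair'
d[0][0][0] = 'concept'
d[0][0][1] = 'direction'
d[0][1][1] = 'tooth'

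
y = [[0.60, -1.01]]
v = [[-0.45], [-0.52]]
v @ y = [[-0.27, 0.45], [-0.31, 0.53]]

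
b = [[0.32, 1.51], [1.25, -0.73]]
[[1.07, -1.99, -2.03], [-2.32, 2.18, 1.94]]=b @ [[-1.28, 0.87, 0.68], [0.98, -1.5, -1.49]]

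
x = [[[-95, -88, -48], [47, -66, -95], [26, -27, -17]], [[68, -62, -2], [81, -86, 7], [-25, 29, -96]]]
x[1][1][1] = -86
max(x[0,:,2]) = -17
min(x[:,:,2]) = -96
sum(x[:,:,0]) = 102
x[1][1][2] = 7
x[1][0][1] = -62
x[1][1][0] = 81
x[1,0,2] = -2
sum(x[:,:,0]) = 102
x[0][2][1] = -27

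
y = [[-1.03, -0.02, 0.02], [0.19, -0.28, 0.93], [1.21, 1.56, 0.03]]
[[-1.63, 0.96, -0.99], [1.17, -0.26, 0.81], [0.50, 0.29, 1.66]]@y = [[0.66, -1.78, 0.83], [-0.27, 1.31, -0.19], [1.55, 2.50, 0.33]]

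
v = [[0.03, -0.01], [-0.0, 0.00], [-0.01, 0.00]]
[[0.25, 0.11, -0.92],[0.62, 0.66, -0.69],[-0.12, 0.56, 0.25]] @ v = [[0.02,  -0.00], [0.03,  -0.01], [-0.01,  0.00]]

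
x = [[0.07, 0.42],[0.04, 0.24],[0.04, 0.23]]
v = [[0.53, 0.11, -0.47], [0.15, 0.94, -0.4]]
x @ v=[[0.1, 0.40, -0.20], [0.06, 0.23, -0.11], [0.06, 0.22, -0.11]]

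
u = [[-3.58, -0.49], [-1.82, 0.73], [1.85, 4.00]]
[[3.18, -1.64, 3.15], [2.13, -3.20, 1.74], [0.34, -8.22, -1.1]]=u @ [[-0.96, 0.79, -0.90], [0.53, -2.42, 0.14]]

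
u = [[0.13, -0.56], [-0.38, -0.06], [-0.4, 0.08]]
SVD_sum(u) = [[0.34, -0.35], [-0.16, 0.16], [-0.24, 0.24]] + [[-0.21,  -0.21],[-0.22,  -0.22],[-0.16,  -0.16]]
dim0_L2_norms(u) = [0.57, 0.57]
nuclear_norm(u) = 1.13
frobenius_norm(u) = 0.80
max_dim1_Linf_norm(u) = 0.56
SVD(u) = [[-0.77, -0.61], [0.35, -0.64], [0.53, -0.47]] @ diag([0.6359701751087973, 0.4903487905278099]) @ [[-0.7,  0.71], [0.71,  0.7]]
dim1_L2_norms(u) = [0.57, 0.38, 0.41]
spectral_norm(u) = 0.64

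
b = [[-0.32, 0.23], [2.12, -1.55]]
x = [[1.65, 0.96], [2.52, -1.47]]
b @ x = [[0.05, -0.65],[-0.41, 4.31]]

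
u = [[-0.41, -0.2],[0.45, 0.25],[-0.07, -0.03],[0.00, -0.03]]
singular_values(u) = [0.69, 0.03]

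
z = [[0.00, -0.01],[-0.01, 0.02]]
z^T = [[0.00, -0.01],[-0.01, 0.02]]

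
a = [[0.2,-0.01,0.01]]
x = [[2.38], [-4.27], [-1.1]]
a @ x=[[0.51]]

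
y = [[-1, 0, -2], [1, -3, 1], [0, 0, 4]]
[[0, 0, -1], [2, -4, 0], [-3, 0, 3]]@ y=[[0, 0, -4], [-6, 12, -8], [3, 0, 18]]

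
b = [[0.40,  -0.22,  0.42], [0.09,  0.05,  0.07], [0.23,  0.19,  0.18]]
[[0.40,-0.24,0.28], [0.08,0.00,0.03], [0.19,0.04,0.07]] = b @ [[0.86,-0.1,0.07], [-0.10,0.54,-0.20], [0.07,-0.20,0.49]]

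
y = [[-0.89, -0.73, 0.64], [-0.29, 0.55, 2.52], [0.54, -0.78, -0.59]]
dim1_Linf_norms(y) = [0.89, 2.52, 0.78]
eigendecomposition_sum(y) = [[-1.13+0.00j, -0.02-0.00j, (1-0j)], [-0.52+0.00j, -0.01-0.00j, 0.46-0.00j], [0.26-0.00j, 0.01+0.00j, -0.23+0.00j]] + [[0.12+0.10j, -0.35+0.05j, (-0.18+0.52j)], [0.11-0.27j, 0.28+0.61j, 1.03+0.05j], [0.14+0.10j, -0.39+0.07j, -0.18+0.58j]] + [[(0.12-0.1j), (-0.35-0.05j), (-0.18-0.52j)],[(0.11+0.27j), 0.28-0.61j, (1.03-0.05j)],[0.14-0.10j, -0.39-0.07j, -0.18-0.58j]]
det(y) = -2.37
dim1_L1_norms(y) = [2.26, 3.36, 1.91]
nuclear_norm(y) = 4.70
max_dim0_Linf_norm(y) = 2.52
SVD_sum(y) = [[-0.15, 0.14, 0.63], [-0.59, 0.53, 2.45], [0.19, -0.17, -0.8]] + [[-0.62,-0.94,0.05], [0.10,0.15,-0.01], [-0.18,-0.27,0.02]] + [[-0.12,0.08,-0.05],[0.20,-0.13,0.08],[0.53,-0.33,0.2]]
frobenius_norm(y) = 3.12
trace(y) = -0.93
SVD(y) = [[-0.24, 0.95, -0.21], [-0.92, -0.15, 0.35], [0.30, 0.28, 0.91]] @ diag([2.7920804672058677, 1.1881605753121387, 0.7157241870451181]) @ [[0.23, -0.2, -0.95], [-0.55, -0.84, 0.05], [0.80, -0.51, 0.3]]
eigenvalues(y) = [(-1.37+0j), (0.22+1.3j), (0.22-1.3j)]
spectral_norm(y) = 2.79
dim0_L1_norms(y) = [1.72, 2.06, 3.75]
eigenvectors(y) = [[-0.89+0.00j,(-0.12+0.4j),-0.12-0.40j],  [(-0.41+0j),(0.78+0j),0.78-0.00j],  [(0.21+0j),(-0.12+0.45j),-0.12-0.45j]]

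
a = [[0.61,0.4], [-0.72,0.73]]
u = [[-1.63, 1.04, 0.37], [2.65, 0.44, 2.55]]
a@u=[[0.07, 0.81, 1.25], [3.11, -0.43, 1.6]]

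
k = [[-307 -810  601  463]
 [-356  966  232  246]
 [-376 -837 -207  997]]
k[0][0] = -307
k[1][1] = 966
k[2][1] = -837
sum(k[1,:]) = 1088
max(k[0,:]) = 601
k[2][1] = -837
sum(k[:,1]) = -681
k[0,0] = -307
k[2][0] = -376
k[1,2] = 232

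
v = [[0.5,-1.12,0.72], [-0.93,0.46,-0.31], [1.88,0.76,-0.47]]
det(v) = 0.020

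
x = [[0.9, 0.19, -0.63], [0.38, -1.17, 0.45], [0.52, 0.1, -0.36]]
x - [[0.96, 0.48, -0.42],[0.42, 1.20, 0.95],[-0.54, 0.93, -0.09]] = [[-0.06, -0.29, -0.21], [-0.04, -2.37, -0.5], [1.06, -0.83, -0.27]]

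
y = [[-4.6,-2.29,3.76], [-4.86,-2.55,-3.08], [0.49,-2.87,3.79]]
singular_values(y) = [7.71, 6.24, 2.15]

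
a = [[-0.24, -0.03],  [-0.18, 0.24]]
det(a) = -0.06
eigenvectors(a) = [[-0.94, 0.06], [-0.34, -1.00]]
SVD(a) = [[-0.55, -0.84], [-0.84, 0.55]] @ diag([0.3369637379485947, 0.18696373794859472]) @ [[0.84, -0.55], [0.55, 0.84]]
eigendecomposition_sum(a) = [[-0.25, -0.01],[-0.09, -0.01]] + [[0.01, -0.01], [-0.09, 0.25]]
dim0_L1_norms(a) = [0.42, 0.27]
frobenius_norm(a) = 0.39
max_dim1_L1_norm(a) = 0.42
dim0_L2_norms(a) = [0.3, 0.24]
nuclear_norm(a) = 0.52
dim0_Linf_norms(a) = [0.24, 0.24]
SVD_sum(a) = [[-0.15, 0.1], [-0.24, 0.15]] + [[-0.09, -0.13],  [0.06, 0.09]]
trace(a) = 0.00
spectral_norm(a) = 0.34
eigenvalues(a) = [-0.25, 0.25]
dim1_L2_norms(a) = [0.24, 0.3]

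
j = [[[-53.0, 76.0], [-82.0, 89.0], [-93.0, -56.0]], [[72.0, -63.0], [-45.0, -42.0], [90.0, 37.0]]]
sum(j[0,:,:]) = -119.0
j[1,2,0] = 90.0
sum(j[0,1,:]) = 7.0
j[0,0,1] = 76.0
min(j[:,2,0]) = -93.0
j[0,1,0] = -82.0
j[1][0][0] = 72.0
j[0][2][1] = -56.0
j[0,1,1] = 89.0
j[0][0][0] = -53.0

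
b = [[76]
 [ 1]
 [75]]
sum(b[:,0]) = 152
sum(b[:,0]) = 152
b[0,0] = 76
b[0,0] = 76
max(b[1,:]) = 1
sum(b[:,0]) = 152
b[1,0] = 1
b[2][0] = 75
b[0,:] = [76]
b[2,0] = 75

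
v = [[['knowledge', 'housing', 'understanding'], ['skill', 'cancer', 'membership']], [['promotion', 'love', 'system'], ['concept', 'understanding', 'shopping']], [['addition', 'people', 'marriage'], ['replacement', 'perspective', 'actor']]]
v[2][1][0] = 'replacement'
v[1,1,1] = 'understanding'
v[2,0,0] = 'addition'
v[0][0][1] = 'housing'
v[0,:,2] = ['understanding', 'membership']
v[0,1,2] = 'membership'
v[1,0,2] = 'system'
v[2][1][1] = 'perspective'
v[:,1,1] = ['cancer', 'understanding', 'perspective']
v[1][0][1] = 'love'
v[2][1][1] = 'perspective'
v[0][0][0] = 'knowledge'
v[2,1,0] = 'replacement'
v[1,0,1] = 'love'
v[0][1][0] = 'skill'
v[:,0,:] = [['knowledge', 'housing', 'understanding'], ['promotion', 'love', 'system'], ['addition', 'people', 'marriage']]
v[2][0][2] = 'marriage'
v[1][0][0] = 'promotion'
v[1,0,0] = 'promotion'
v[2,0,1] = 'people'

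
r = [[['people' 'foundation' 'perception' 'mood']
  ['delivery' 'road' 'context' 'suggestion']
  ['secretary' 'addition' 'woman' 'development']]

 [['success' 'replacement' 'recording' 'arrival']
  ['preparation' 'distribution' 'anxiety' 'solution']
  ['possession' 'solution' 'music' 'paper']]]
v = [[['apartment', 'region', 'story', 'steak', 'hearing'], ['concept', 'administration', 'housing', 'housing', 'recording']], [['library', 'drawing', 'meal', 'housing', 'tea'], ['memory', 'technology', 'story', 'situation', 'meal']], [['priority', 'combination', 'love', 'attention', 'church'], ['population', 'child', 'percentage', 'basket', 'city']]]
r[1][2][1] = 'solution'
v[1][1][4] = 'meal'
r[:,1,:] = [['delivery', 'road', 'context', 'suggestion'], ['preparation', 'distribution', 'anxiety', 'solution']]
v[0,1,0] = 'concept'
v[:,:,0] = [['apartment', 'concept'], ['library', 'memory'], ['priority', 'population']]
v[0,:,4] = ['hearing', 'recording']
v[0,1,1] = 'administration'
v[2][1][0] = 'population'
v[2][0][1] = 'combination'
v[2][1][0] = 'population'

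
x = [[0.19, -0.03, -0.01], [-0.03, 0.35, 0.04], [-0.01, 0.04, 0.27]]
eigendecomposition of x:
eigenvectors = [[0.17, -0.98, 0.03], [-0.91, -0.17, -0.37], [-0.37, -0.04, 0.93]]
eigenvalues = [0.37, 0.18, 0.25]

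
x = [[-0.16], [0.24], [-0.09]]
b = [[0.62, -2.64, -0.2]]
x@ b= [[-0.1, 0.42, 0.03], [0.15, -0.63, -0.05], [-0.06, 0.24, 0.02]]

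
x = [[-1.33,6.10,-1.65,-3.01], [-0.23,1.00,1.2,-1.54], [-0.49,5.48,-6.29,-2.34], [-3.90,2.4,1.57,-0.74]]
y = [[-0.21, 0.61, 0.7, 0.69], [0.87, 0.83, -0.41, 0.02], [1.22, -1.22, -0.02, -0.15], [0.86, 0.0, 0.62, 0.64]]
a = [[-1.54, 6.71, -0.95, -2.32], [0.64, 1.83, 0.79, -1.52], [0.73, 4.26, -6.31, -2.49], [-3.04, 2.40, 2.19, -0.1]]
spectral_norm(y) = 1.93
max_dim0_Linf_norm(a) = 6.71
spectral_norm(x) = 10.95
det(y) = -0.02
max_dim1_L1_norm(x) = 14.6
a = x + y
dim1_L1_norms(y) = [2.21, 2.13, 2.61, 2.12]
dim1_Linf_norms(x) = [6.1, 1.54, 6.29, 3.9]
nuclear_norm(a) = 18.83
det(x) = -80.03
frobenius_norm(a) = 12.04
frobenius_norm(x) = 12.45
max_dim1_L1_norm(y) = 2.61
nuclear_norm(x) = 19.25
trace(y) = 1.24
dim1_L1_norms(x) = [12.09, 3.97, 14.6, 8.61]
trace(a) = -6.12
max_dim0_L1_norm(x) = 14.98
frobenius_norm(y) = 2.74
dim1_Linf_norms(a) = [6.71, 1.83, 6.31, 3.04]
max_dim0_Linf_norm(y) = 1.22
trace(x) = -7.36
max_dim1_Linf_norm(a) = 6.71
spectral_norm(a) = 10.10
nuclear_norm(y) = 4.67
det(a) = -56.58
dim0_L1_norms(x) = [5.95, 14.98, 10.71, 7.63]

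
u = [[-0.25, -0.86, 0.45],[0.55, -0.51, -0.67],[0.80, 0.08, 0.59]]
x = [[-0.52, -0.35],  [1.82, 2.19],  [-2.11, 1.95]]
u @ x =[[-2.38, -0.92], [0.2, -2.62], [-1.52, 1.05]]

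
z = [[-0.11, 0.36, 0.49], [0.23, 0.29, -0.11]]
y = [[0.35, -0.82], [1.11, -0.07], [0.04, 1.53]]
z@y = [[0.38, 0.81], [0.40, -0.38]]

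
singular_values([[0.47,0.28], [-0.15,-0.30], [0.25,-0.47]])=[0.65, 0.52]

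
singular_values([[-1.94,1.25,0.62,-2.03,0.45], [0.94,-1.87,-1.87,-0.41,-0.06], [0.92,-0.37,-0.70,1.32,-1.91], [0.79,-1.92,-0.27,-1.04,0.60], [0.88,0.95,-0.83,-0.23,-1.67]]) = [4.36, 3.33, 2.14, 0.87, 0.73]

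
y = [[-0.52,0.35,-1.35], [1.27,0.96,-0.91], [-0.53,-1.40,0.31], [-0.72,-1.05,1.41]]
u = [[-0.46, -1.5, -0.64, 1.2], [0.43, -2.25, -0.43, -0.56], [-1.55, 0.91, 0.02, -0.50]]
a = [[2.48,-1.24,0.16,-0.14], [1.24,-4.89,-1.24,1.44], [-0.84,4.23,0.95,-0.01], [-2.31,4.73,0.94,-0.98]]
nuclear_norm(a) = 12.16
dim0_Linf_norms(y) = [1.27, 1.4, 1.41]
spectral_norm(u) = 3.03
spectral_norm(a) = 8.93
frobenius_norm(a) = 9.27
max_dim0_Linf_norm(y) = 1.41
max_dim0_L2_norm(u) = 2.85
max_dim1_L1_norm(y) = 3.18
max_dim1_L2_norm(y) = 1.9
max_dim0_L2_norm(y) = 2.18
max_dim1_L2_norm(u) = 2.4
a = y @ u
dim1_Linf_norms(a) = [2.48, 4.89, 4.23, 4.73]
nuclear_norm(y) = 5.13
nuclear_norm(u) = 5.96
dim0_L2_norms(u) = [1.67, 2.85, 0.77, 1.42]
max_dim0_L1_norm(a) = 15.09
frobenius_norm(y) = 3.39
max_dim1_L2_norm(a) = 5.44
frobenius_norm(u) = 3.68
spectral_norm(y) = 3.01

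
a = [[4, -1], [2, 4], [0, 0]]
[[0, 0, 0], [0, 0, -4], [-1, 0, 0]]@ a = [[0, 0], [0, 0], [-4, 1]]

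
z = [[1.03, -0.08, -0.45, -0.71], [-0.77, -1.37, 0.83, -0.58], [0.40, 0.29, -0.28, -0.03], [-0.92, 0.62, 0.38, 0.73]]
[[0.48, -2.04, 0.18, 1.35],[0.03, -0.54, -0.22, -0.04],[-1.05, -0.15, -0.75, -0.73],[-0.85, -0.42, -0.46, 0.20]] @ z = [[0.9,3.65,-1.45,1.82], [0.4,0.65,-0.42,0.27], [-0.59,-0.38,0.28,0.32], [-0.92,0.63,0.24,1.01]]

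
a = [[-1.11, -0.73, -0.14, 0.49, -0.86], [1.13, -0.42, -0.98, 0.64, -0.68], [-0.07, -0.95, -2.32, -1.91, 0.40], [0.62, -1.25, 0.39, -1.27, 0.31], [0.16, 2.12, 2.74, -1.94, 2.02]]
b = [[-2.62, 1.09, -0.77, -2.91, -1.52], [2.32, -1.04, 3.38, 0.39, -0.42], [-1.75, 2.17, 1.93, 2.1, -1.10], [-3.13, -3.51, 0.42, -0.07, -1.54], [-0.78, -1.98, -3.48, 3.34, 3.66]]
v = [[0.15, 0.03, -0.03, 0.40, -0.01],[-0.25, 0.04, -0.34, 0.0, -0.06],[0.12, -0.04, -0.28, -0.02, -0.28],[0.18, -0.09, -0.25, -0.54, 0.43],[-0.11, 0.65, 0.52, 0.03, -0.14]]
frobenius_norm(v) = 1.36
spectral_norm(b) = 7.08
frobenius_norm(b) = 10.98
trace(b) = 1.86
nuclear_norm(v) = 2.71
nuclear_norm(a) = 11.61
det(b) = 396.76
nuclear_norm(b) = 21.95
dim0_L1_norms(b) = [10.6, 9.79, 9.98, 8.81, 8.24]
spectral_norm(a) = 4.90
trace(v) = -0.77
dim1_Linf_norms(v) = [0.4, 0.34, 0.28, 0.54, 0.65]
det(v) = -0.03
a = b @ v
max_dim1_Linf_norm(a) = 2.74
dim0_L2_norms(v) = [0.38, 0.66, 0.73, 0.67, 0.54]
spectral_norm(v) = 1.00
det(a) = -10.07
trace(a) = -3.10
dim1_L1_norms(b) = [8.91, 7.55, 9.05, 8.67, 13.24]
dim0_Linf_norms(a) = [1.13, 2.12, 2.74, 1.94, 2.02]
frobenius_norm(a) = 6.31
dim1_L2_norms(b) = [4.41, 4.27, 4.14, 4.97, 6.42]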